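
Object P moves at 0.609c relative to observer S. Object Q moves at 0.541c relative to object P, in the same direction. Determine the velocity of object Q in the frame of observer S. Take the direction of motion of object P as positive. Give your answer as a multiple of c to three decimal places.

With v = 0.609 and u' = 0.541 (in units of c),
u = (u' + v)/(1 + u'v/c²):
u = (0.541 + 0.609) / (1 + 0.541·0.609) = 1.1500/1.3295 = 0.8650

0.865c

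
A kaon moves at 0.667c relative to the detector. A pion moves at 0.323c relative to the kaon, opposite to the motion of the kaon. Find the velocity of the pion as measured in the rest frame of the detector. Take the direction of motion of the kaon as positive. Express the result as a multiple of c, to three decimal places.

+0.438c

With v = 0.667 and u' = -0.323 (in units of c),
u = (u' + v)/(1 + u'v/c²):
u = (-0.323 + 0.667) / (1 + (-0.323)·0.667) = 0.3440/0.7846 = 0.4385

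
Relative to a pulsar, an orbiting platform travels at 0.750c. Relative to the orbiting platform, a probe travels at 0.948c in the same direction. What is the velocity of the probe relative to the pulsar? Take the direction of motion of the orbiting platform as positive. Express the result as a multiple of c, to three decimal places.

0.992c

With v = 0.750 and u' = 0.948 (in units of c),
u = (u' + v)/(1 + u'v/c²):
u = (0.948 + 0.750) / (1 + 0.948·0.750) = 1.6980/1.7110 = 0.9924
(Galilean addition would give +1.698c, exceeding c.)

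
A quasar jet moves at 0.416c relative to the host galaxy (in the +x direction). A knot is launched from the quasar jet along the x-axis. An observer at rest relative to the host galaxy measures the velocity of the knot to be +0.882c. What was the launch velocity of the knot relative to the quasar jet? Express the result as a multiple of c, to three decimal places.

Invert the composition law: u' = (u − v)/(1 − uv/c²).
u' = (0.882 − 0.416) / (1 − (0.882)(0.416)) = 0.4660/0.6331 = 0.7361.

+0.736c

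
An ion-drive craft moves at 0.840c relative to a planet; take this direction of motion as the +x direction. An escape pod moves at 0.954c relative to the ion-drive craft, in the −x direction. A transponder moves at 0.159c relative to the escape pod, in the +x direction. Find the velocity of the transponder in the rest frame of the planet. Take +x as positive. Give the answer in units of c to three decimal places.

-0.457c

Apply u = (u' + v)/(1 + u'v/c²) successively, working outward toward the planet.
Start: velocity of the ion-drive craft relative to the planet = 0.8400c.
Compose with the escape pod (u' = -0.954 in the ion-drive craft frame): u_1 = (-0.954 + 0.840) / (1 + (-0.954)·0.840) = -0.1140/0.1986 = -0.5739.
Compose with the transponder (u' = 0.159 in the escape pod frame): u_2 = (0.159 + (-0.574)) / (1 + 0.159·(-0.574)) = -0.4149/0.9087 = -0.4566.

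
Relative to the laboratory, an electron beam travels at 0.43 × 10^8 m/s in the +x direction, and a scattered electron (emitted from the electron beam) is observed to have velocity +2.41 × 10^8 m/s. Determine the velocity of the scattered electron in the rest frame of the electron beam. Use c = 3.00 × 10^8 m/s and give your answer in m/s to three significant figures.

v = 0.143c, u = 0.803c.
Invert the composition law: u' = (u − v)/(1 − uv/c²).
u' = (0.803 − 0.143) / (1 − (0.803)(0.143)) = 0.6600/0.8849 = 0.7459.
u' = 0.7459 × 3.00 × 10^8 m/s.

+2.24 × 10^8 m/s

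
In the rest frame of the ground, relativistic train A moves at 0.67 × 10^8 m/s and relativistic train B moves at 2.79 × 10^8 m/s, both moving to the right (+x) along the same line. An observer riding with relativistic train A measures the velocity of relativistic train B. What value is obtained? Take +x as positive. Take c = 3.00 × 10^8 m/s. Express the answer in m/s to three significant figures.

+2.68 × 10^8 m/s

β_A = 0.223, β_B = 0.930 (dividing each by c = 3.00 × 10^8 m/s).
Transform to A's frame with the inverse velocity-addition law: u' = (u − v)/(1 − uv/c²), taking u = β_B and v = β_A.
u' = (0.930 − 0.223) / (1 − (0.223)(0.930)) = 0.7067/0.7923 = 0.8919.
u' = 0.8919 × 3.00 × 10^8 m/s.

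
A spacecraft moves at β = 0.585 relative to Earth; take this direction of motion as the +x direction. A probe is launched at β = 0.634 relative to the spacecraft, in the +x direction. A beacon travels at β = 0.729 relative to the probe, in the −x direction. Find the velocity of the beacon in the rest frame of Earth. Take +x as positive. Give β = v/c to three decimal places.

β = +0.455

Apply u = (u' + v)/(1 + u'v/c²) successively, working outward toward Earth.
Start: velocity of the spacecraft relative to Earth = 0.5850c.
Compose with the probe (u' = 0.634 in the spacecraft frame): u_1 = (0.634 + 0.585) / (1 + 0.634·0.585) = 1.2190/1.3709 = 0.8892.
Compose with the beacon (u' = -0.729 in the probe frame): u_2 = (-0.729 + 0.889) / (1 + (-0.729)·0.889) = 0.1602/0.3518 = 0.4554.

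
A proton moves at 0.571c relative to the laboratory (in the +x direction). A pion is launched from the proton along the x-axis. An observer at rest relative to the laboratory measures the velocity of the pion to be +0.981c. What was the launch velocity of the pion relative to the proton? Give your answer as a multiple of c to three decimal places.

+0.932c

Invert the composition law: u' = (u − v)/(1 − uv/c²).
u' = (0.981 − 0.571) / (1 − (0.981)(0.571)) = 0.4100/0.4398 = 0.9321.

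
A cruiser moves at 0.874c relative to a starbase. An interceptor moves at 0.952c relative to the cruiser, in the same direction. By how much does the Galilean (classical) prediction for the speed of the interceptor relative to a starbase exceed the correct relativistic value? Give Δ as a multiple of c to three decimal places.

Galilean: u_cl = 0.952 + 0.874 = 1.8260.
Relativistic: u_rel = (0.952 + 0.874) / (1 + 0.952·0.874) = 1.8260/1.8320 = 0.9967.
Δ = 1.8260 − 0.9967 = 0.8293.
(The classical prediction exceeds c; the relativistic result does not.)

Δ = 0.829c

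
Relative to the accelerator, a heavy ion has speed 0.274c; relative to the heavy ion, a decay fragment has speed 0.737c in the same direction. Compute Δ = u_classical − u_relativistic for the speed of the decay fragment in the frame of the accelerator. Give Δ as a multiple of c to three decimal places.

Δ = 0.170c

Galilean: u_cl = 0.737 + 0.274 = 1.0110.
Relativistic: u_rel = (0.737 + 0.274) / (1 + 0.737·0.274) = 1.0110/1.2019 = 0.8411.
Δ = 1.0110 − 0.8411 = 0.1699.
(The classical prediction exceeds c; the relativistic result does not.)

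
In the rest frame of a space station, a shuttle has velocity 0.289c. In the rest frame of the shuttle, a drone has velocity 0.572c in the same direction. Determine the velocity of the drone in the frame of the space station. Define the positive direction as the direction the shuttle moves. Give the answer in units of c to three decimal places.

0.739c

With v = 0.289 and u' = 0.572 (in units of c),
u = (u' + v)/(1 + u'v/c²):
u = (0.572 + 0.289) / (1 + 0.572·0.289) = 0.8610/1.1653 = 0.7389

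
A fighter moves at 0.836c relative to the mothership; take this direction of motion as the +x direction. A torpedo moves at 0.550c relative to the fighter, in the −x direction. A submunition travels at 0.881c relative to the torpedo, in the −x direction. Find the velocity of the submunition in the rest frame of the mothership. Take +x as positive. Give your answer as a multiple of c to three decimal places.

Apply u = (u' + v)/(1 + u'v/c²) successively, working outward toward the mothership.
Start: velocity of the fighter relative to the mothership = 0.8360c.
Compose with the torpedo (u' = -0.550 in the fighter frame): u_1 = (-0.550 + 0.836) / (1 + (-0.550)·0.836) = 0.2860/0.5402 = 0.5294.
Compose with the submunition (u' = -0.881 in the torpedo frame): u_2 = (-0.881 + 0.529) / (1 + (-0.881)·0.529) = -0.3516/0.5336 = -0.6589.

-0.659c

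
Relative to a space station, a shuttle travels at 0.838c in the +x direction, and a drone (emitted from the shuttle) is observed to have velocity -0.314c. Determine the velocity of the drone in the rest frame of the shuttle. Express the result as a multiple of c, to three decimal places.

-0.912c

Invert the composition law: u' = (u − v)/(1 − uv/c²).
u' = (-0.314 − 0.838) / (1 − (-0.314)(0.838)) = -1.1520/1.2631 = -0.9120.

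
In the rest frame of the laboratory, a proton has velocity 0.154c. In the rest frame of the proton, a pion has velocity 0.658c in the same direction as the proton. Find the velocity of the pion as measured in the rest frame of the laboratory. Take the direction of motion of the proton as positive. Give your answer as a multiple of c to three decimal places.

With v = 0.154 and u' = 0.658 (in units of c),
u = (u' + v)/(1 + u'v/c²):
u = (0.658 + 0.154) / (1 + 0.658·0.154) = 0.8120/1.1013 = 0.7373

0.737c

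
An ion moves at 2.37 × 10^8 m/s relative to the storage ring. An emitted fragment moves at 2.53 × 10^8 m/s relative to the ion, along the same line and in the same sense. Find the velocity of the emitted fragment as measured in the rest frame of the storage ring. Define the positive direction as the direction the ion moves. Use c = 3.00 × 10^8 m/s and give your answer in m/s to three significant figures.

2.94 × 10^8 m/s

In units of c (dividing by 3.00 × 10^8 m/s): v = 0.790, u' = 0.843.
u = (u' + v)/(1 + u'v/c²):
u = (0.843 + 0.790) / (1 + 0.843·0.790) = 1.6333/1.6662 = 0.9803
Converting back: u = 0.9803 × 3.00 × 10^8 m/s.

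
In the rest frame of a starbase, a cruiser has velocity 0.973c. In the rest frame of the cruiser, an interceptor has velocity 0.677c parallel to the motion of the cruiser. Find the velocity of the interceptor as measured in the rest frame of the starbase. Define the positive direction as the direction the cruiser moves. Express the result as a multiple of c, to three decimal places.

0.995c

With v = 0.973 and u' = 0.677 (in units of c),
u = (u' + v)/(1 + u'v/c²):
u = (0.677 + 0.973) / (1 + 0.677·0.973) = 1.6500/1.6587 = 0.9947
(Galilean addition would give +1.650c, exceeding c.)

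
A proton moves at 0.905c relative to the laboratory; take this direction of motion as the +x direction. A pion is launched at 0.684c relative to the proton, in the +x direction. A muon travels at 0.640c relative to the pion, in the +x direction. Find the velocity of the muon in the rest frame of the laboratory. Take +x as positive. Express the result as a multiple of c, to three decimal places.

Apply u = (u' + v)/(1 + u'v/c²) successively, working outward toward the laboratory.
Start: velocity of the proton relative to the laboratory = 0.9050c.
Compose with the pion (u' = 0.684 in the proton frame): u_1 = (0.684 + 0.905) / (1 + 0.684·0.905) = 1.5890/1.6190 = 0.9815.
Compose with the muon (u' = 0.640 in the pion frame): u_2 = (0.640 + 0.981) / (1 + 0.640·0.981) = 1.6215/1.6281 = 0.9959.

0.996c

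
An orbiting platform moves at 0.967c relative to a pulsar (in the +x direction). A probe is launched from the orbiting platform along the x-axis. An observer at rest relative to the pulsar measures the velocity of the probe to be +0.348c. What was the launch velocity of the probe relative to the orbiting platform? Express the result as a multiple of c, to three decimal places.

Invert the composition law: u' = (u − v)/(1 − uv/c²).
u' = (0.348 − 0.967) / (1 − (0.348)(0.967)) = -0.6190/0.6635 = -0.9330.

-0.933c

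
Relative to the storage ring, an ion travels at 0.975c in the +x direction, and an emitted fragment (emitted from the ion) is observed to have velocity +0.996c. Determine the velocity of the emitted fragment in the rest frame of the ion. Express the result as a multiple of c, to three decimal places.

Invert the composition law: u' = (u − v)/(1 − uv/c²).
u' = (0.996 − 0.975) / (1 − (0.996)(0.975)) = 0.0210/0.0289 = 0.7266.

+0.727c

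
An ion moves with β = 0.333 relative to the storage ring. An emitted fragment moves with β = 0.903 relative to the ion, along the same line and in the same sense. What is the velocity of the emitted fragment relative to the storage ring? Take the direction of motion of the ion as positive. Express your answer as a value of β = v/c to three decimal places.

β = 0.950

With v = 0.333 and u' = 0.903 (in units of c),
u = (u' + v)/(1 + u'v/c²):
u = (0.903 + 0.333) / (1 + 0.903·0.333) = 1.2360/1.3007 = 0.9503
(Galilean addition would give +1.236c, exceeding c.)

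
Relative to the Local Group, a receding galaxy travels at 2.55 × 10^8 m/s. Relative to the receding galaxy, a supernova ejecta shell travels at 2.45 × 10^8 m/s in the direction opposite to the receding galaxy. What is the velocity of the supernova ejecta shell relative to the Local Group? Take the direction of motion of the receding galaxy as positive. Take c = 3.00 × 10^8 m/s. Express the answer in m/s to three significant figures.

+3.27 × 10^7 m/s

In units of c (dividing by 3.00 × 10^8 m/s): v = 0.850, u' = -0.817.
u = (u' + v)/(1 + u'v/c²):
u = (-0.817 + 0.850) / (1 + (-0.817)·0.850) = 0.0333/0.3058 = 0.1090
Converting back: u = 0.1090 × 3.00 × 10^8 m/s.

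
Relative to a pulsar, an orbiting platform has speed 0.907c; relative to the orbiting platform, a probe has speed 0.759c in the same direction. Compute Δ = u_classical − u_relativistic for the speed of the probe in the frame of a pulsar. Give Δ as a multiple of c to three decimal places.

Δ = 0.679c

Galilean: u_cl = 0.759 + 0.907 = 1.6660.
Relativistic: u_rel = (0.759 + 0.907) / (1 + 0.759·0.907) = 1.6660/1.6884 = 0.9867.
Δ = 1.6660 − 0.9867 = 0.6793.
(The classical prediction exceeds c; the relativistic result does not.)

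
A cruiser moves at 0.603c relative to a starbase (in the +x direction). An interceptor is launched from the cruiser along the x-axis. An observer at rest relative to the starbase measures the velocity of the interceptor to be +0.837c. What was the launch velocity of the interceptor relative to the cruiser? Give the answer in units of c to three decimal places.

Invert the composition law: u' = (u − v)/(1 − uv/c²).
u' = (0.837 − 0.603) / (1 − (0.837)(0.603)) = 0.2340/0.4953 = 0.4725.

+0.472c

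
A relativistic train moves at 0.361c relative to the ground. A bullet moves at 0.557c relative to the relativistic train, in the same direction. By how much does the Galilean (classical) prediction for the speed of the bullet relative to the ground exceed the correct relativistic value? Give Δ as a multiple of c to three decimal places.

Galilean: u_cl = 0.557 + 0.361 = 0.9180.
Relativistic: u_rel = (0.557 + 0.361) / (1 + 0.557·0.361) = 0.9180/1.2011 = 0.7643.
Δ = 0.9180 − 0.7643 = 0.1537.

Δ = 0.154c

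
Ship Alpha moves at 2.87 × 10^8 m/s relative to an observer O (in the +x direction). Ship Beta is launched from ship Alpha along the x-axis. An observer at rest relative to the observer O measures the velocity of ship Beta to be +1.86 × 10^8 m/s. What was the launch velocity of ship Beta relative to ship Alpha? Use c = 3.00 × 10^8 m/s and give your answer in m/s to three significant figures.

v = 0.957c, u = 0.620c.
Invert the composition law: u' = (u − v)/(1 − uv/c²).
u' = (0.620 − 0.957) / (1 − (0.620)(0.957)) = -0.3367/0.4069 = -0.8275.
u' = -0.8275 × 3.00 × 10^8 m/s.

-2.48 × 10^8 m/s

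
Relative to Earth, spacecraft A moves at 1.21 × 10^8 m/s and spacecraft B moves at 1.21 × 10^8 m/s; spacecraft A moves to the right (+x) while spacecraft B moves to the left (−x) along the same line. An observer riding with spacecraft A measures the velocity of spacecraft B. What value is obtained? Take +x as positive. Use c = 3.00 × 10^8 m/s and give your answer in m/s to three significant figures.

β_A = 0.403, β_B = -0.403 (dividing each by c = 3.00 × 10^8 m/s).
Transform to A's frame with the inverse velocity-addition law: u' = (u − v)/(1 − uv/c²), taking u = β_B and v = β_A.
u' = (-0.403 − 0.403) / (1 − (0.403)(-0.403)) = -0.8067/1.1627 = -0.6938.
u' = -0.6938 × 3.00 × 10^8 m/s.

-2.08 × 10^8 m/s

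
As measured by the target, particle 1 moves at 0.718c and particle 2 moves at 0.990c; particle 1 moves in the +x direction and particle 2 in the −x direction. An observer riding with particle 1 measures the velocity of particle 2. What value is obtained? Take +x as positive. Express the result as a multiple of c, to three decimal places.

β_A = 0.718, β_B = -0.990.
Transform to A's frame with the inverse velocity-addition law: u' = (u − v)/(1 − uv/c²), taking u = β_B and v = β_A.
u' = (-0.990 − 0.718) / (1 − (0.718)(-0.990)) = -1.7080/1.7108 = -0.9984.

-0.998c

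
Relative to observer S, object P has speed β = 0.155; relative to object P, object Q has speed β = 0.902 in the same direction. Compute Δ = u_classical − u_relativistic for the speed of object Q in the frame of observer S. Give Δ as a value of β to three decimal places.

Δ = 0.130

Galilean: u_cl = 0.902 + 0.155 = 1.0570.
Relativistic: u_rel = (0.902 + 0.155) / (1 + 0.902·0.155) = 1.0570/1.1398 = 0.9273.
Δ = 1.0570 − 0.9273 = 0.1297.
(The classical prediction exceeds c; the relativistic result does not.)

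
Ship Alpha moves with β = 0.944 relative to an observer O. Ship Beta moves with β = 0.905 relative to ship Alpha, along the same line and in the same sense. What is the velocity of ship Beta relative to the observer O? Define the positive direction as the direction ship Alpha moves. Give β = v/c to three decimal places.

β = 0.997

With v = 0.944 and u' = 0.905 (in units of c),
u = (u' + v)/(1 + u'v/c²):
u = (0.905 + 0.944) / (1 + 0.905·0.944) = 1.8490/1.8543 = 0.9971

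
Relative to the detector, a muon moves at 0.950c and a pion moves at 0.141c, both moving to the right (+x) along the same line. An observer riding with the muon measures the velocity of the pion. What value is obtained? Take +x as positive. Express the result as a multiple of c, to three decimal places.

-0.934c

β_A = 0.950, β_B = 0.141.
Transform to A's frame with the inverse velocity-addition law: u' = (u − v)/(1 − uv/c²), taking u = β_B and v = β_A.
u' = (0.141 − 0.950) / (1 − (0.950)(0.141)) = -0.8090/0.8660 = -0.9341.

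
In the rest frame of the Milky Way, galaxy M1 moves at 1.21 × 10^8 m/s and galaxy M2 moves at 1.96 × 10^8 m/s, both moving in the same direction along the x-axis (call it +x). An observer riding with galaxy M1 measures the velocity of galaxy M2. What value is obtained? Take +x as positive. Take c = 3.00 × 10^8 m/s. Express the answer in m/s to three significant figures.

+1.02 × 10^8 m/s

β_A = 0.403, β_B = 0.653 (dividing each by c = 3.00 × 10^8 m/s).
Transform to A's frame with the inverse velocity-addition law: u' = (u − v)/(1 − uv/c²), taking u = β_B and v = β_A.
u' = (0.653 − 0.403) / (1 − (0.403)(0.653)) = 0.2500/0.7365 = 0.3394.
u' = 0.3394 × 3.00 × 10^8 m/s.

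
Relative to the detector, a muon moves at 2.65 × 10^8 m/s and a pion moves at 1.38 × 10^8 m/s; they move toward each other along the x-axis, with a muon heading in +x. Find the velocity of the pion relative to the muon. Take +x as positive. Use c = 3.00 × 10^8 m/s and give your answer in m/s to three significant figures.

-2.87 × 10^8 m/s

β_A = 0.883, β_B = -0.460 (dividing each by c = 3.00 × 10^8 m/s).
Transform to A's frame with the inverse velocity-addition law: u' = (u − v)/(1 − uv/c²), taking u = β_B and v = β_A.
u' = (-0.460 − 0.883) / (1 − (0.883)(-0.460)) = -1.3433/1.4063 = -0.9552.
u' = -0.9552 × 3.00 × 10^8 m/s.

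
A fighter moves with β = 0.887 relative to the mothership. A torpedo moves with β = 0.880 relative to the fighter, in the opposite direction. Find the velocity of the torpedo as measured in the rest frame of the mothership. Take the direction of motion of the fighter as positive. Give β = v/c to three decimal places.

With v = 0.887 and u' = -0.880 (in units of c),
u = (u' + v)/(1 + u'v/c²):
u = (-0.880 + 0.887) / (1 + (-0.880)·0.887) = 0.0070/0.2194 = 0.0319
(Galilean addition would give +0.007c.)

β = +0.032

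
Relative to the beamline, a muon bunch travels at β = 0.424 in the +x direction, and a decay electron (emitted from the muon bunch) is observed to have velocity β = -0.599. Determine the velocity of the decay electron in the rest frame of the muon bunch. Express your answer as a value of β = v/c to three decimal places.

Invert the composition law: u' = (u − v)/(1 − uv/c²).
u' = (-0.599 − 0.424) / (1 − (-0.599)(0.424)) = -1.0230/1.2540 = -0.8158.

β = -0.816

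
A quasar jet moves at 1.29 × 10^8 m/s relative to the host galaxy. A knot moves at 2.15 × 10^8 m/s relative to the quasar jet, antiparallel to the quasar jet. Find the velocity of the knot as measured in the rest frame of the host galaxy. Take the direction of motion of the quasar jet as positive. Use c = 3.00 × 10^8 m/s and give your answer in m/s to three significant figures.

-1.24 × 10^8 m/s

In units of c (dividing by 3.00 × 10^8 m/s): v = 0.430, u' = -0.717.
u = (u' + v)/(1 + u'v/c²):
u = (-0.717 + 0.430) / (1 + (-0.717)·0.430) = -0.2867/0.6918 = -0.4144
Converting back: u = -0.4144 × 3.00 × 10^8 m/s.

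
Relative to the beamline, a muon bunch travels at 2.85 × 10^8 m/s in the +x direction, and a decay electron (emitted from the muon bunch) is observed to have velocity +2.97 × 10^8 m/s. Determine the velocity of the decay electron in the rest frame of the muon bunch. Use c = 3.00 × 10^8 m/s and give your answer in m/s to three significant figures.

v = 0.950c, u = 0.990c.
Invert the composition law: u' = (u − v)/(1 − uv/c²).
u' = (0.990 − 0.950) / (1 − (0.990)(0.950)) = 0.0400/0.0595 = 0.6723.
u' = 0.6723 × 3.00 × 10^8 m/s.

+2.02 × 10^8 m/s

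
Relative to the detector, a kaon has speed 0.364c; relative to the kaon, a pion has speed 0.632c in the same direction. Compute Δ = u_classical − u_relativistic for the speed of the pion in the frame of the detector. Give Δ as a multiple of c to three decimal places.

Galilean: u_cl = 0.632 + 0.364 = 0.9960.
Relativistic: u_rel = (0.632 + 0.364) / (1 + 0.632·0.364) = 0.9960/1.2300 = 0.8097.
Δ = 0.9960 − 0.8097 = 0.1863.

Δ = 0.186c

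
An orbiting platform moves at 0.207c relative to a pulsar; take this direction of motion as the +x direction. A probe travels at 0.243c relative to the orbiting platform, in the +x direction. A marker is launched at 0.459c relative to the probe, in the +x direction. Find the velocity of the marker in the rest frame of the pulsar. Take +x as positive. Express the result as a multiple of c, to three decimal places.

Apply u = (u' + v)/(1 + u'v/c²) successively, working outward toward the pulsar.
Start: velocity of the orbiting platform relative to the pulsar = 0.2070c.
Compose with the probe (u' = 0.243 in the orbiting platform frame): u_1 = (0.243 + 0.207) / (1 + 0.243·0.207) = 0.4500/1.0503 = 0.4284.
Compose with the marker (u' = 0.459 in the probe frame): u_2 = (0.459 + 0.428) / (1 + 0.459·0.428) = 0.8874/1.1967 = 0.7416.

0.742c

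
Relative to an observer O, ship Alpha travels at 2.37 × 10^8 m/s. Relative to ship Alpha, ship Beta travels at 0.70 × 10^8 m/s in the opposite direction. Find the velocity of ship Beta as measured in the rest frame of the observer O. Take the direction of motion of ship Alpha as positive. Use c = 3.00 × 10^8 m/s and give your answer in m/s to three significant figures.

+2.05 × 10^8 m/s

In units of c (dividing by 3.00 × 10^8 m/s): v = 0.790, u' = -0.233.
u = (u' + v)/(1 + u'v/c²):
u = (-0.233 + 0.790) / (1 + (-0.233)·0.790) = 0.5567/0.8157 = 0.6825
(Galilean addition would give +0.557c.)
Converting back: u = 0.6825 × 3.00 × 10^8 m/s.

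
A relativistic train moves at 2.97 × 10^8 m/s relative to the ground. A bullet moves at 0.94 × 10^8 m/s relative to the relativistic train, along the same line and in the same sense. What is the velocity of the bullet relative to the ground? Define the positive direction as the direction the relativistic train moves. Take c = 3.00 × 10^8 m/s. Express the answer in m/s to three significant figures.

In units of c (dividing by 3.00 × 10^8 m/s): v = 0.990, u' = 0.313.
u = (u' + v)/(1 + u'v/c²):
u = (0.313 + 0.990) / (1 + 0.313·0.990) = 1.3033/1.3102 = 0.9948
Converting back: u = 0.9948 × 3.00 × 10^8 m/s.

2.98 × 10^8 m/s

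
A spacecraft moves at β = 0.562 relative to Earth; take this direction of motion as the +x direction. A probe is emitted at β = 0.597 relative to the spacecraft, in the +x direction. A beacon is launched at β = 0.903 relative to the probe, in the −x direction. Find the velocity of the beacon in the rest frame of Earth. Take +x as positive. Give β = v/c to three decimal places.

β = -0.163

Apply u = (u' + v)/(1 + u'v/c²) successively, working outward toward Earth.
Start: velocity of the spacecraft relative to Earth = 0.5620c.
Compose with the probe (u' = 0.597 in the spacecraft frame): u_1 = (0.597 + 0.562) / (1 + 0.597·0.562) = 1.1590/1.3355 = 0.8678.
Compose with the beacon (u' = -0.903 in the probe frame): u_2 = (-0.903 + 0.868) / (1 + (-0.903)·0.868) = -0.0352/0.2163 = -0.1626.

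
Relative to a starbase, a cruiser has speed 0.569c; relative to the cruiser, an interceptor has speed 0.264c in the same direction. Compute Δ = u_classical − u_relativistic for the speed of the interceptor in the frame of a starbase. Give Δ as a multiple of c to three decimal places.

Galilean: u_cl = 0.264 + 0.569 = 0.8330.
Relativistic: u_rel = (0.264 + 0.569) / (1 + 0.264·0.569) = 0.8330/1.1502 = 0.7242.
Δ = 0.8330 − 0.7242 = 0.1088.

Δ = 0.109c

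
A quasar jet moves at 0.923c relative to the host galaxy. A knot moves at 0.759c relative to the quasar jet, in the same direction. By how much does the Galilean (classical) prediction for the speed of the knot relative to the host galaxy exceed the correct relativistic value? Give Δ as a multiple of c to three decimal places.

Δ = 0.693c

Galilean: u_cl = 0.759 + 0.923 = 1.6820.
Relativistic: u_rel = (0.759 + 0.923) / (1 + 0.759·0.923) = 1.6820/1.7006 = 0.9891.
Δ = 1.6820 − 0.9891 = 0.6929.
(The classical prediction exceeds c; the relativistic result does not.)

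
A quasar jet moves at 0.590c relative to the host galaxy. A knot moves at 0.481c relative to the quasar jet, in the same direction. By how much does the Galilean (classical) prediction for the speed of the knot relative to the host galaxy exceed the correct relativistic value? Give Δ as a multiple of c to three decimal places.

Galilean: u_cl = 0.481 + 0.590 = 1.0710.
Relativistic: u_rel = (0.481 + 0.590) / (1 + 0.481·0.590) = 1.0710/1.2838 = 0.8342.
Δ = 1.0710 − 0.8342 = 0.2368.
(The classical prediction exceeds c; the relativistic result does not.)

Δ = 0.237c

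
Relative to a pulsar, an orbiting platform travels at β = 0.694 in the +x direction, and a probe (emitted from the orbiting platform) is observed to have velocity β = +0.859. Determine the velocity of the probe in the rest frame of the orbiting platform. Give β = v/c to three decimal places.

Invert the composition law: u' = (u − v)/(1 − uv/c²).
u' = (0.859 − 0.694) / (1 − (0.859)(0.694)) = 0.1650/0.4039 = 0.4086.

β = +0.409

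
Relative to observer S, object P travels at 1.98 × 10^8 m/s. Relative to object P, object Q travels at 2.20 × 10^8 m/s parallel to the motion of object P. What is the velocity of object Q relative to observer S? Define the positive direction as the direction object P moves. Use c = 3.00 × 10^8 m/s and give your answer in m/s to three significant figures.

In units of c (dividing by 3.00 × 10^8 m/s): v = 0.660, u' = 0.733.
u = (u' + v)/(1 + u'v/c²):
u = (0.733 + 0.660) / (1 + 0.733·0.660) = 1.3933/1.4840 = 0.9389
(Galilean addition would give +1.393c, exceeding c.)
Converting back: u = 0.9389 × 3.00 × 10^8 m/s.

2.82 × 10^8 m/s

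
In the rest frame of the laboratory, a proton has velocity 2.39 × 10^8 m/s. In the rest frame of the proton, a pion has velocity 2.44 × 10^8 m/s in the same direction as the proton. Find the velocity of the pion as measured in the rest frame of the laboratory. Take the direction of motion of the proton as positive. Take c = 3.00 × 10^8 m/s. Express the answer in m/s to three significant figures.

In units of c (dividing by 3.00 × 10^8 m/s): v = 0.797, u' = 0.813.
u = (u' + v)/(1 + u'v/c²):
u = (0.813 + 0.797) / (1 + 0.813·0.797) = 1.6100/1.6480 = 0.9770
(Galilean addition would give +1.610c, exceeding c.)
Converting back: u = 0.9770 × 3.00 × 10^8 m/s.

2.93 × 10^8 m/s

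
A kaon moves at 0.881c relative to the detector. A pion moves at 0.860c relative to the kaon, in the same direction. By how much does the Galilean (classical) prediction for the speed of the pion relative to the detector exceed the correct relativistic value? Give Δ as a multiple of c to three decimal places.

Δ = 0.750c

Galilean: u_cl = 0.860 + 0.881 = 1.7410.
Relativistic: u_rel = (0.860 + 0.881) / (1 + 0.860·0.881) = 1.7410/1.7577 = 0.9905.
Δ = 1.7410 − 0.9905 = 0.7505.
(The classical prediction exceeds c; the relativistic result does not.)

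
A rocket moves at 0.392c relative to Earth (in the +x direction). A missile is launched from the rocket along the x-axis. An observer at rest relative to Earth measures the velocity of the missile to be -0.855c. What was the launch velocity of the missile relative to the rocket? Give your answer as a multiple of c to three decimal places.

-0.934c

Invert the composition law: u' = (u − v)/(1 − uv/c²).
u' = (-0.855 − 0.392) / (1 − (-0.855)(0.392)) = -1.2470/1.3352 = -0.9340.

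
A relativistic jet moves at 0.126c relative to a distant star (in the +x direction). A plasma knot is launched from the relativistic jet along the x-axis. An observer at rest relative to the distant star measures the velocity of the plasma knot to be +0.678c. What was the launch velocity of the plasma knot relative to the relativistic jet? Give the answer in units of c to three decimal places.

Invert the composition law: u' = (u − v)/(1 − uv/c²).
u' = (0.678 − 0.126) / (1 − (0.678)(0.126)) = 0.5520/0.9146 = 0.6036.

+0.604c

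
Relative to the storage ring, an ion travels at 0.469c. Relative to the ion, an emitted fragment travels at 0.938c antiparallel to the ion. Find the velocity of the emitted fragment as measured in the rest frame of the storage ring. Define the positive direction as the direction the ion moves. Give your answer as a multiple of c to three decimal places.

-0.837c

With v = 0.469 and u' = -0.938 (in units of c),
u = (u' + v)/(1 + u'v/c²):
u = (-0.938 + 0.469) / (1 + (-0.938)·0.469) = -0.4690/0.5601 = -0.8374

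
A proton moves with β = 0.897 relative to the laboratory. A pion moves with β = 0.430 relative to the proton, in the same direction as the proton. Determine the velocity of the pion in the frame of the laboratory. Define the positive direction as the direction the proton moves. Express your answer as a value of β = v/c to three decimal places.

With v = 0.897 and u' = 0.430 (in units of c),
u = (u' + v)/(1 + u'v/c²):
u = (0.430 + 0.897) / (1 + 0.430·0.897) = 1.3270/1.3857 = 0.9576

β = 0.958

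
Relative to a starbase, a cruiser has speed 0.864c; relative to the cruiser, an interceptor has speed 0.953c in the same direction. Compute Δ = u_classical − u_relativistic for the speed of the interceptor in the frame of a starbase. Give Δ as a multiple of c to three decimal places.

Δ = 0.821c

Galilean: u_cl = 0.953 + 0.864 = 1.8170.
Relativistic: u_rel = (0.953 + 0.864) / (1 + 0.953·0.864) = 1.8170/1.8234 = 0.9965.
Δ = 1.8170 − 0.9965 = 0.8205.
(The classical prediction exceeds c; the relativistic result does not.)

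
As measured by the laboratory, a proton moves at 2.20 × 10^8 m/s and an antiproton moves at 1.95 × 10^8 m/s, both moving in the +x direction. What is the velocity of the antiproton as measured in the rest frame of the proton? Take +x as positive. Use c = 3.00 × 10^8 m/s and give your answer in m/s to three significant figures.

β_A = 0.733, β_B = 0.650 (dividing each by c = 3.00 × 10^8 m/s).
Transform to A's frame with the inverse velocity-addition law: u' = (u − v)/(1 − uv/c²), taking u = β_B and v = β_A.
u' = (0.650 − 0.733) / (1 − (0.733)(0.650)) = -0.0833/0.5233 = -0.1592.
u' = -0.1592 × 3.00 × 10^8 m/s.

-4.78 × 10^7 m/s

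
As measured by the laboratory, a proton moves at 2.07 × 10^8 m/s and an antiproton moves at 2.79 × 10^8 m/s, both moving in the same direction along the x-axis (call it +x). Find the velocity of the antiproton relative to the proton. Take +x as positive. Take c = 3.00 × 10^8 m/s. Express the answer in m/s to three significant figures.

+2.01 × 10^8 m/s

β_A = 0.690, β_B = 0.930 (dividing each by c = 3.00 × 10^8 m/s).
Transform to A's frame with the inverse velocity-addition law: u' = (u − v)/(1 − uv/c²), taking u = β_B and v = β_A.
u' = (0.930 − 0.690) / (1 − (0.690)(0.930)) = 0.2400/0.3583 = 0.6698.
u' = 0.6698 × 3.00 × 10^8 m/s.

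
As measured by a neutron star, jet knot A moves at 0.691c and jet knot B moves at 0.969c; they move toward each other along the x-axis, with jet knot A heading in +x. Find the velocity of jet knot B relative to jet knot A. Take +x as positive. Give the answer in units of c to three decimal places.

β_A = 0.691, β_B = -0.969.
Transform to A's frame with the inverse velocity-addition law: u' = (u − v)/(1 − uv/c²), taking u = β_B and v = β_A.
u' = (-0.969 − 0.691) / (1 − (0.691)(-0.969)) = -1.6600/1.6696 = -0.9943.

-0.994c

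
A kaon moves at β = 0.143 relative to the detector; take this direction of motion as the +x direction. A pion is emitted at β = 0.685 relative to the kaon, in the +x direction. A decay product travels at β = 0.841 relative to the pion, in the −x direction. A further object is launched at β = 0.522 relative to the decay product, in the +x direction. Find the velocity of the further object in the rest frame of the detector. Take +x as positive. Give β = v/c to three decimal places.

Apply u = (u' + v)/(1 + u'v/c²) successively, working outward toward the detector.
Start: velocity of the kaon relative to the detector = 0.1430c.
Compose with the pion (u' = 0.685 in the kaon frame): u_1 = (0.685 + 0.143) / (1 + 0.685·0.143) = 0.8280/1.0980 = 0.7541.
Compose with the decay product (u' = -0.841 in the pion frame): u_2 = (-0.841 + 0.754) / (1 + (-0.841)·0.754) = -0.0869/0.3658 = -0.2375.
Compose with the further object (u' = 0.522 in the decay product frame): u_3 = (0.522 + (-0.237)) / (1 + 0.522·(-0.237)) = 0.2845/0.8760 = 0.3248.

β = +0.325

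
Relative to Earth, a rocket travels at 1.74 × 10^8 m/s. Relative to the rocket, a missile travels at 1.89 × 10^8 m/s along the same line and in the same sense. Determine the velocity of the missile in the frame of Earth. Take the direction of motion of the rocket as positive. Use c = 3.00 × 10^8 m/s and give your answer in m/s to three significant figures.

2.66 × 10^8 m/s

In units of c (dividing by 3.00 × 10^8 m/s): v = 0.580, u' = 0.630.
u = (u' + v)/(1 + u'v/c²):
u = (0.630 + 0.580) / (1 + 0.630·0.580) = 1.2100/1.3654 = 0.8862
Converting back: u = 0.8862 × 3.00 × 10^8 m/s.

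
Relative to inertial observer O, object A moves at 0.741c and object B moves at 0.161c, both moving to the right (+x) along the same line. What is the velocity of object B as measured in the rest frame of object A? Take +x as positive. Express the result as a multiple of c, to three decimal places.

β_A = 0.741, β_B = 0.161.
Transform to A's frame with the inverse velocity-addition law: u' = (u − v)/(1 − uv/c²), taking u = β_B and v = β_A.
u' = (0.161 − 0.741) / (1 − (0.741)(0.161)) = -0.5800/0.8807 = -0.6586.

-0.659c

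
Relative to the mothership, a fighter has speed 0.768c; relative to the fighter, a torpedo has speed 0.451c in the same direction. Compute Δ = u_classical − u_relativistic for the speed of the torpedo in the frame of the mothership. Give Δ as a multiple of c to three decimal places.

Galilean: u_cl = 0.451 + 0.768 = 1.2190.
Relativistic: u_rel = (0.451 + 0.768) / (1 + 0.451·0.768) = 1.2190/1.3464 = 0.9054.
Δ = 1.2190 − 0.9054 = 0.3136.
(The classical prediction exceeds c; the relativistic result does not.)

Δ = 0.314c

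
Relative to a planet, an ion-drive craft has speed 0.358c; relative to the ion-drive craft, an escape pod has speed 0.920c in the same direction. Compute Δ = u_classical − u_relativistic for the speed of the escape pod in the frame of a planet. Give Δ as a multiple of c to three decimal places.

Δ = 0.317c

Galilean: u_cl = 0.920 + 0.358 = 1.2780.
Relativistic: u_rel = (0.920 + 0.358) / (1 + 0.920·0.358) = 1.2780/1.3294 = 0.9614.
Δ = 1.2780 − 0.9614 = 0.3166.
(The classical prediction exceeds c; the relativistic result does not.)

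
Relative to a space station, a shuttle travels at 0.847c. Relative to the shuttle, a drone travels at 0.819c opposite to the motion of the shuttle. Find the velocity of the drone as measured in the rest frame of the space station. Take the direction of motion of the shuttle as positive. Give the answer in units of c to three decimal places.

+0.091c

With v = 0.847 and u' = -0.819 (in units of c),
u = (u' + v)/(1 + u'v/c²):
u = (-0.819 + 0.847) / (1 + (-0.819)·0.847) = 0.0280/0.3063 = 0.0914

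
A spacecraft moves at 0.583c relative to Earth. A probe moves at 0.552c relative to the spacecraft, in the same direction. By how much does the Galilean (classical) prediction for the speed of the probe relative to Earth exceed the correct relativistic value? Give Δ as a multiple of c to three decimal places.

Δ = 0.276c

Galilean: u_cl = 0.552 + 0.583 = 1.1350.
Relativistic: u_rel = (0.552 + 0.583) / (1 + 0.552·0.583) = 1.1350/1.3218 = 0.8587.
Δ = 1.1350 − 0.8587 = 0.2763.
(The classical prediction exceeds c; the relativistic result does not.)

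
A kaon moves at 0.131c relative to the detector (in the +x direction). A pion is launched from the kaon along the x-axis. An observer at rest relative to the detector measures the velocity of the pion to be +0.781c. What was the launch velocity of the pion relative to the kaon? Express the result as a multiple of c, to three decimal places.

Invert the composition law: u' = (u − v)/(1 − uv/c²).
u' = (0.781 − 0.131) / (1 − (0.781)(0.131)) = 0.6500/0.8977 = 0.7241.

+0.724c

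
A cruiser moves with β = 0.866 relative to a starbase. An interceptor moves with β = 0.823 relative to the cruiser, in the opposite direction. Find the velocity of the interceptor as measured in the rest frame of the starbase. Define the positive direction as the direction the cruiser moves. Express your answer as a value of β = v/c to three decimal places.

With v = 0.866 and u' = -0.823 (in units of c),
u = (u' + v)/(1 + u'v/c²):
u = (-0.823 + 0.866) / (1 + (-0.823)·0.866) = 0.0430/0.2873 = 0.1497

β = +0.150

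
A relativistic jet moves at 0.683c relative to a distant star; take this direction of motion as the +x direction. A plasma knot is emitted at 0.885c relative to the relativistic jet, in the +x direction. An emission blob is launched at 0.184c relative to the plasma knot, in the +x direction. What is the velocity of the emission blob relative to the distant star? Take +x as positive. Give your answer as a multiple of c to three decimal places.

0.984c

Apply u = (u' + v)/(1 + u'v/c²) successively, working outward toward the distant star.
Start: velocity of the relativistic jet relative to the distant star = 0.6830c.
Compose with the plasma knot (u' = 0.885 in the relativistic jet frame): u_1 = (0.885 + 0.683) / (1 + 0.885·0.683) = 1.5680/1.6045 = 0.9773.
Compose with the emission blob (u' = 0.184 in the plasma knot frame): u_2 = (0.184 + 0.977) / (1 + 0.184·0.977) = 1.1613/1.1798 = 0.9843.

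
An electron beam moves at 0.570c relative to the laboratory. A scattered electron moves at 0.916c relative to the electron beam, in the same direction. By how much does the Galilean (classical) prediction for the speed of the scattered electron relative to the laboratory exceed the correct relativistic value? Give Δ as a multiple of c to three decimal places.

Galilean: u_cl = 0.916 + 0.570 = 1.4860.
Relativistic: u_rel = (0.916 + 0.570) / (1 + 0.916·0.570) = 1.4860/1.5221 = 0.9763.
Δ = 1.4860 − 0.9763 = 0.5097.
(The classical prediction exceeds c; the relativistic result does not.)

Δ = 0.510c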